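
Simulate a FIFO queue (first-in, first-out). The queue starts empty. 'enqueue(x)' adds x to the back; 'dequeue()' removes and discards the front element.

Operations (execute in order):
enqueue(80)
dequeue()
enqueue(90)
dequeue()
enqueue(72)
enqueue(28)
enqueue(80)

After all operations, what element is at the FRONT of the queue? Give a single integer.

enqueue(80): queue = [80]
dequeue(): queue = []
enqueue(90): queue = [90]
dequeue(): queue = []
enqueue(72): queue = [72]
enqueue(28): queue = [72, 28]
enqueue(80): queue = [72, 28, 80]

Answer: 72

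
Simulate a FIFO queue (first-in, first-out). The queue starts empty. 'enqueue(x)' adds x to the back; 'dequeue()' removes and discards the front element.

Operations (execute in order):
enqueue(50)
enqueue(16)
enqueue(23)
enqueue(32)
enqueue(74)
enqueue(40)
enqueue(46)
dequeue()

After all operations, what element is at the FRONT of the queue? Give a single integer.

Answer: 16

Derivation:
enqueue(50): queue = [50]
enqueue(16): queue = [50, 16]
enqueue(23): queue = [50, 16, 23]
enqueue(32): queue = [50, 16, 23, 32]
enqueue(74): queue = [50, 16, 23, 32, 74]
enqueue(40): queue = [50, 16, 23, 32, 74, 40]
enqueue(46): queue = [50, 16, 23, 32, 74, 40, 46]
dequeue(): queue = [16, 23, 32, 74, 40, 46]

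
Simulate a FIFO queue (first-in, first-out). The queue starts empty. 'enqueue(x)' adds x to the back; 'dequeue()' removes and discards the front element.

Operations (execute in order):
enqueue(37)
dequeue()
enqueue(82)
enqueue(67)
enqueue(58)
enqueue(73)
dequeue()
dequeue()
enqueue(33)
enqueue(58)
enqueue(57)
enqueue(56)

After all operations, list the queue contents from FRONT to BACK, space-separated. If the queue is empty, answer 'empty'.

enqueue(37): [37]
dequeue(): []
enqueue(82): [82]
enqueue(67): [82, 67]
enqueue(58): [82, 67, 58]
enqueue(73): [82, 67, 58, 73]
dequeue(): [67, 58, 73]
dequeue(): [58, 73]
enqueue(33): [58, 73, 33]
enqueue(58): [58, 73, 33, 58]
enqueue(57): [58, 73, 33, 58, 57]
enqueue(56): [58, 73, 33, 58, 57, 56]

Answer: 58 73 33 58 57 56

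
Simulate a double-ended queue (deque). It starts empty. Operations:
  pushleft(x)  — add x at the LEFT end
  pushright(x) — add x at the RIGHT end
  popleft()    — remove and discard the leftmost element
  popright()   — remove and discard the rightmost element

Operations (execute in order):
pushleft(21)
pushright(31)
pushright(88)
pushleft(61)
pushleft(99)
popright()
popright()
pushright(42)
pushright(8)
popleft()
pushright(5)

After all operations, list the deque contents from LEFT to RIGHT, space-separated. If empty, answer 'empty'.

Answer: 61 21 42 8 5

Derivation:
pushleft(21): [21]
pushright(31): [21, 31]
pushright(88): [21, 31, 88]
pushleft(61): [61, 21, 31, 88]
pushleft(99): [99, 61, 21, 31, 88]
popright(): [99, 61, 21, 31]
popright(): [99, 61, 21]
pushright(42): [99, 61, 21, 42]
pushright(8): [99, 61, 21, 42, 8]
popleft(): [61, 21, 42, 8]
pushright(5): [61, 21, 42, 8, 5]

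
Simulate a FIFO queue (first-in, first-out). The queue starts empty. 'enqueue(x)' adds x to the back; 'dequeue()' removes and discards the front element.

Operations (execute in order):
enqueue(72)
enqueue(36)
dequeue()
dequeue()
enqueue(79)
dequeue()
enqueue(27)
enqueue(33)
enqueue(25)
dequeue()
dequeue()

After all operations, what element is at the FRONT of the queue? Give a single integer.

Answer: 25

Derivation:
enqueue(72): queue = [72]
enqueue(36): queue = [72, 36]
dequeue(): queue = [36]
dequeue(): queue = []
enqueue(79): queue = [79]
dequeue(): queue = []
enqueue(27): queue = [27]
enqueue(33): queue = [27, 33]
enqueue(25): queue = [27, 33, 25]
dequeue(): queue = [33, 25]
dequeue(): queue = [25]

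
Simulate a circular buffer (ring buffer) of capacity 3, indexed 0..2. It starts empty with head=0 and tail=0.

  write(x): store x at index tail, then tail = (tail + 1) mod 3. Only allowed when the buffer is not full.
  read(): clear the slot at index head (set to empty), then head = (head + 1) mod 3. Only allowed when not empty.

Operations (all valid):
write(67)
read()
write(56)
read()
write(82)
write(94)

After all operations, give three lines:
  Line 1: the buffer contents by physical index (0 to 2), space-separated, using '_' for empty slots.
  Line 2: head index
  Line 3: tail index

write(67): buf=[67 _ _], head=0, tail=1, size=1
read(): buf=[_ _ _], head=1, tail=1, size=0
write(56): buf=[_ 56 _], head=1, tail=2, size=1
read(): buf=[_ _ _], head=2, tail=2, size=0
write(82): buf=[_ _ 82], head=2, tail=0, size=1
write(94): buf=[94 _ 82], head=2, tail=1, size=2

Answer: 94 _ 82
2
1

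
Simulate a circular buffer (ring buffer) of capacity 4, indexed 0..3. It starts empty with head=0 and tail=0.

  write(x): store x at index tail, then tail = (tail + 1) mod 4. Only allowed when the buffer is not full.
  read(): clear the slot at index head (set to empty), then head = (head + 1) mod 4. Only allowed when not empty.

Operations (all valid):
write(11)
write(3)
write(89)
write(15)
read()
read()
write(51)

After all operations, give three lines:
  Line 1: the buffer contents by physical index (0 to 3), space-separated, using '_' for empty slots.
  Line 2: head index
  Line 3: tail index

Answer: 51 _ 89 15
2
1

Derivation:
write(11): buf=[11 _ _ _], head=0, tail=1, size=1
write(3): buf=[11 3 _ _], head=0, tail=2, size=2
write(89): buf=[11 3 89 _], head=0, tail=3, size=3
write(15): buf=[11 3 89 15], head=0, tail=0, size=4
read(): buf=[_ 3 89 15], head=1, tail=0, size=3
read(): buf=[_ _ 89 15], head=2, tail=0, size=2
write(51): buf=[51 _ 89 15], head=2, tail=1, size=3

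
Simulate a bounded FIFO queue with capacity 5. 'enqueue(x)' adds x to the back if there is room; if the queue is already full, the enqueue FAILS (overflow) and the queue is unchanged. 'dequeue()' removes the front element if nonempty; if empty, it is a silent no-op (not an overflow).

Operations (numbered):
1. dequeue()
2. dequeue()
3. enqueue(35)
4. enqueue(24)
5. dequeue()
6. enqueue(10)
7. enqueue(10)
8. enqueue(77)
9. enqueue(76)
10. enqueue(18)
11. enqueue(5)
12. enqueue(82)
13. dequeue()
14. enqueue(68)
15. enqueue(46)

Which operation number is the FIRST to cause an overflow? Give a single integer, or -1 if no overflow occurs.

1. dequeue(): empty, no-op, size=0
2. dequeue(): empty, no-op, size=0
3. enqueue(35): size=1
4. enqueue(24): size=2
5. dequeue(): size=1
6. enqueue(10): size=2
7. enqueue(10): size=3
8. enqueue(77): size=4
9. enqueue(76): size=5
10. enqueue(18): size=5=cap → OVERFLOW (fail)
11. enqueue(5): size=5=cap → OVERFLOW (fail)
12. enqueue(82): size=5=cap → OVERFLOW (fail)
13. dequeue(): size=4
14. enqueue(68): size=5
15. enqueue(46): size=5=cap → OVERFLOW (fail)

Answer: 10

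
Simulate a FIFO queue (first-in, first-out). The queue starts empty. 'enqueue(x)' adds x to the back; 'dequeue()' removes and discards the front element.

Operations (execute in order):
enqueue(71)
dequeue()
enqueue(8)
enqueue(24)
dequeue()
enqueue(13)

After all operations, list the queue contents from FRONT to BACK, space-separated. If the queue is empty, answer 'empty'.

Answer: 24 13

Derivation:
enqueue(71): [71]
dequeue(): []
enqueue(8): [8]
enqueue(24): [8, 24]
dequeue(): [24]
enqueue(13): [24, 13]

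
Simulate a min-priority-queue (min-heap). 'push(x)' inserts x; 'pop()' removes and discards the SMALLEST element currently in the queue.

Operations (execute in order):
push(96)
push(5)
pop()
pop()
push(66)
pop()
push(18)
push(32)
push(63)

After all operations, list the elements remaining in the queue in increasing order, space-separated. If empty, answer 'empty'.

push(96): heap contents = [96]
push(5): heap contents = [5, 96]
pop() → 5: heap contents = [96]
pop() → 96: heap contents = []
push(66): heap contents = [66]
pop() → 66: heap contents = []
push(18): heap contents = [18]
push(32): heap contents = [18, 32]
push(63): heap contents = [18, 32, 63]

Answer: 18 32 63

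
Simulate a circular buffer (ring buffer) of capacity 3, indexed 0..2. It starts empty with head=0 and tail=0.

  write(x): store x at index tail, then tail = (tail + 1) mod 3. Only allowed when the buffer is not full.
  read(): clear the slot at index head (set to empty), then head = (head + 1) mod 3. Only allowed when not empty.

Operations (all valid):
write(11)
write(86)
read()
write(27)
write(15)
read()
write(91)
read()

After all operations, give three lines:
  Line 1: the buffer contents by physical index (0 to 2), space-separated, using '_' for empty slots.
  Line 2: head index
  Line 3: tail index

write(11): buf=[11 _ _], head=0, tail=1, size=1
write(86): buf=[11 86 _], head=0, tail=2, size=2
read(): buf=[_ 86 _], head=1, tail=2, size=1
write(27): buf=[_ 86 27], head=1, tail=0, size=2
write(15): buf=[15 86 27], head=1, tail=1, size=3
read(): buf=[15 _ 27], head=2, tail=1, size=2
write(91): buf=[15 91 27], head=2, tail=2, size=3
read(): buf=[15 91 _], head=0, tail=2, size=2

Answer: 15 91 _
0
2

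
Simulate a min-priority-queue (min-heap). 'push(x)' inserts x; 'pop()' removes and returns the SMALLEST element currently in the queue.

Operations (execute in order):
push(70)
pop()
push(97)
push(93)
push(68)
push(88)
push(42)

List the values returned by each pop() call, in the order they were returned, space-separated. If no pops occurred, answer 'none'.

push(70): heap contents = [70]
pop() → 70: heap contents = []
push(97): heap contents = [97]
push(93): heap contents = [93, 97]
push(68): heap contents = [68, 93, 97]
push(88): heap contents = [68, 88, 93, 97]
push(42): heap contents = [42, 68, 88, 93, 97]

Answer: 70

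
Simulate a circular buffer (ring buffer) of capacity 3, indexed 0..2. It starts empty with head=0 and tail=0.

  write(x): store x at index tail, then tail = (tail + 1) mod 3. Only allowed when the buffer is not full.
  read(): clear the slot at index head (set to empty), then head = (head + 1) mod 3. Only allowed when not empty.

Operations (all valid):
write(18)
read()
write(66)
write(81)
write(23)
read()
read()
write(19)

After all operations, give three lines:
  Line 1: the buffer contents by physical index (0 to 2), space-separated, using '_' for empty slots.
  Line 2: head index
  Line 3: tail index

write(18): buf=[18 _ _], head=0, tail=1, size=1
read(): buf=[_ _ _], head=1, tail=1, size=0
write(66): buf=[_ 66 _], head=1, tail=2, size=1
write(81): buf=[_ 66 81], head=1, tail=0, size=2
write(23): buf=[23 66 81], head=1, tail=1, size=3
read(): buf=[23 _ 81], head=2, tail=1, size=2
read(): buf=[23 _ _], head=0, tail=1, size=1
write(19): buf=[23 19 _], head=0, tail=2, size=2

Answer: 23 19 _
0
2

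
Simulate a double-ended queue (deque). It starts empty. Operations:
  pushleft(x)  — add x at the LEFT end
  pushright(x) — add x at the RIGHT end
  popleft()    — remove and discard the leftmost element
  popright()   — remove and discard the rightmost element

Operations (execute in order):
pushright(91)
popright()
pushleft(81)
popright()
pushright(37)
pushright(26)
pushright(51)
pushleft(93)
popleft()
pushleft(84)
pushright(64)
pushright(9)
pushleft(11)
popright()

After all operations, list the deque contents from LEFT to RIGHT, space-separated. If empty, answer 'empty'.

pushright(91): [91]
popright(): []
pushleft(81): [81]
popright(): []
pushright(37): [37]
pushright(26): [37, 26]
pushright(51): [37, 26, 51]
pushleft(93): [93, 37, 26, 51]
popleft(): [37, 26, 51]
pushleft(84): [84, 37, 26, 51]
pushright(64): [84, 37, 26, 51, 64]
pushright(9): [84, 37, 26, 51, 64, 9]
pushleft(11): [11, 84, 37, 26, 51, 64, 9]
popright(): [11, 84, 37, 26, 51, 64]

Answer: 11 84 37 26 51 64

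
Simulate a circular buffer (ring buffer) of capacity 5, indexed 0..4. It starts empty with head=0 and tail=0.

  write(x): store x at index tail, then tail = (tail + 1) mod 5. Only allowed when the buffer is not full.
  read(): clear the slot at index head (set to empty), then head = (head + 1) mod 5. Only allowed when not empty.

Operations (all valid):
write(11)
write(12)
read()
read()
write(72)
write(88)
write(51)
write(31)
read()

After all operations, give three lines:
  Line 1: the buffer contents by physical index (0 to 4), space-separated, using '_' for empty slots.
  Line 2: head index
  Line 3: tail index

write(11): buf=[11 _ _ _ _], head=0, tail=1, size=1
write(12): buf=[11 12 _ _ _], head=0, tail=2, size=2
read(): buf=[_ 12 _ _ _], head=1, tail=2, size=1
read(): buf=[_ _ _ _ _], head=2, tail=2, size=0
write(72): buf=[_ _ 72 _ _], head=2, tail=3, size=1
write(88): buf=[_ _ 72 88 _], head=2, tail=4, size=2
write(51): buf=[_ _ 72 88 51], head=2, tail=0, size=3
write(31): buf=[31 _ 72 88 51], head=2, tail=1, size=4
read(): buf=[31 _ _ 88 51], head=3, tail=1, size=3

Answer: 31 _ _ 88 51
3
1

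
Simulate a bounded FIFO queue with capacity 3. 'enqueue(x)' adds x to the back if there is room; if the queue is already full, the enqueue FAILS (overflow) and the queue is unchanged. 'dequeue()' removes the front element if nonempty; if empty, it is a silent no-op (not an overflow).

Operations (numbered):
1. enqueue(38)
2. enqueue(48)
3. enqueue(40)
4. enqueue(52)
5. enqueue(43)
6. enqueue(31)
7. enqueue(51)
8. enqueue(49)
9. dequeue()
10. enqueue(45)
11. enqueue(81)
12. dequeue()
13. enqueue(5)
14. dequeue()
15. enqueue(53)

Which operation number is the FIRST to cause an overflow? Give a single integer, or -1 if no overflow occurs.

1. enqueue(38): size=1
2. enqueue(48): size=2
3. enqueue(40): size=3
4. enqueue(52): size=3=cap → OVERFLOW (fail)
5. enqueue(43): size=3=cap → OVERFLOW (fail)
6. enqueue(31): size=3=cap → OVERFLOW (fail)
7. enqueue(51): size=3=cap → OVERFLOW (fail)
8. enqueue(49): size=3=cap → OVERFLOW (fail)
9. dequeue(): size=2
10. enqueue(45): size=3
11. enqueue(81): size=3=cap → OVERFLOW (fail)
12. dequeue(): size=2
13. enqueue(5): size=3
14. dequeue(): size=2
15. enqueue(53): size=3

Answer: 4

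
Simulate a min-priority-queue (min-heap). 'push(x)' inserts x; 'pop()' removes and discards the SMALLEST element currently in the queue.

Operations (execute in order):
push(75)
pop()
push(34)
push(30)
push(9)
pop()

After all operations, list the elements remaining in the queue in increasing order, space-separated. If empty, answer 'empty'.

push(75): heap contents = [75]
pop() → 75: heap contents = []
push(34): heap contents = [34]
push(30): heap contents = [30, 34]
push(9): heap contents = [9, 30, 34]
pop() → 9: heap contents = [30, 34]

Answer: 30 34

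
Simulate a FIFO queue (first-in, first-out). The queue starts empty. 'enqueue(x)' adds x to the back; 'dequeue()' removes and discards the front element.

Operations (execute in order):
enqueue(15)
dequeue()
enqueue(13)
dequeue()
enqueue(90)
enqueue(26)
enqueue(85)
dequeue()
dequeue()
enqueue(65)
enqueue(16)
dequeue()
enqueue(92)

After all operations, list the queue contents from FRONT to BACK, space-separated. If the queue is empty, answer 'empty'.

enqueue(15): [15]
dequeue(): []
enqueue(13): [13]
dequeue(): []
enqueue(90): [90]
enqueue(26): [90, 26]
enqueue(85): [90, 26, 85]
dequeue(): [26, 85]
dequeue(): [85]
enqueue(65): [85, 65]
enqueue(16): [85, 65, 16]
dequeue(): [65, 16]
enqueue(92): [65, 16, 92]

Answer: 65 16 92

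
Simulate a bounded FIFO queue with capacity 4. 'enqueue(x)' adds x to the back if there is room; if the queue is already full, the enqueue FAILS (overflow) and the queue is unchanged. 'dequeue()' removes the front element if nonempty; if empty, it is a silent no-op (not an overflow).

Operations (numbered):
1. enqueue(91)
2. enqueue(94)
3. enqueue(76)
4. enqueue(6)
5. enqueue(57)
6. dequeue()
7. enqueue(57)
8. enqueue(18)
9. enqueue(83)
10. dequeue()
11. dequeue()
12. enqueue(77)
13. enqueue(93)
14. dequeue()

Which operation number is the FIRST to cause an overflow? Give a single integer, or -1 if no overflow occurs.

1. enqueue(91): size=1
2. enqueue(94): size=2
3. enqueue(76): size=3
4. enqueue(6): size=4
5. enqueue(57): size=4=cap → OVERFLOW (fail)
6. dequeue(): size=3
7. enqueue(57): size=4
8. enqueue(18): size=4=cap → OVERFLOW (fail)
9. enqueue(83): size=4=cap → OVERFLOW (fail)
10. dequeue(): size=3
11. dequeue(): size=2
12. enqueue(77): size=3
13. enqueue(93): size=4
14. dequeue(): size=3

Answer: 5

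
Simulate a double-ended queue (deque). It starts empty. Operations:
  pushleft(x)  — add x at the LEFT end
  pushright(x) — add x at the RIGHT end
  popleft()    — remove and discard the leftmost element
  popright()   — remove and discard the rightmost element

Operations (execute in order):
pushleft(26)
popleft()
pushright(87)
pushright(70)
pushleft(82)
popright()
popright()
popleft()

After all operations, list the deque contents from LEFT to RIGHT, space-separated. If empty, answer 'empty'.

pushleft(26): [26]
popleft(): []
pushright(87): [87]
pushright(70): [87, 70]
pushleft(82): [82, 87, 70]
popright(): [82, 87]
popright(): [82]
popleft(): []

Answer: empty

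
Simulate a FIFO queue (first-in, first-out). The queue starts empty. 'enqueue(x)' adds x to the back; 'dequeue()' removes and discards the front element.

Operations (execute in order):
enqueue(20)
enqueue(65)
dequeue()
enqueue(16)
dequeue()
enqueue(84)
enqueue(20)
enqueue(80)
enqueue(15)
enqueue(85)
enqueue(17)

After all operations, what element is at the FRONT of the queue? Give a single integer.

enqueue(20): queue = [20]
enqueue(65): queue = [20, 65]
dequeue(): queue = [65]
enqueue(16): queue = [65, 16]
dequeue(): queue = [16]
enqueue(84): queue = [16, 84]
enqueue(20): queue = [16, 84, 20]
enqueue(80): queue = [16, 84, 20, 80]
enqueue(15): queue = [16, 84, 20, 80, 15]
enqueue(85): queue = [16, 84, 20, 80, 15, 85]
enqueue(17): queue = [16, 84, 20, 80, 15, 85, 17]

Answer: 16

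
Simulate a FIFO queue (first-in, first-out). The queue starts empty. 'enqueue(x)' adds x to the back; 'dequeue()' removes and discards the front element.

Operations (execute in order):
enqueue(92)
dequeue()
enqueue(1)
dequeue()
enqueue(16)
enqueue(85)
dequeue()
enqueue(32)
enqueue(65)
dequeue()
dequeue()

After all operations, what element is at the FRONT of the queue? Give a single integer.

enqueue(92): queue = [92]
dequeue(): queue = []
enqueue(1): queue = [1]
dequeue(): queue = []
enqueue(16): queue = [16]
enqueue(85): queue = [16, 85]
dequeue(): queue = [85]
enqueue(32): queue = [85, 32]
enqueue(65): queue = [85, 32, 65]
dequeue(): queue = [32, 65]
dequeue(): queue = [65]

Answer: 65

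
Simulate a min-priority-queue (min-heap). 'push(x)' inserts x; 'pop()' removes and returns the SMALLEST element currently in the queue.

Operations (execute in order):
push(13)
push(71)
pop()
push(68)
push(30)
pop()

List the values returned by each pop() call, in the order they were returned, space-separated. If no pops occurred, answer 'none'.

Answer: 13 30

Derivation:
push(13): heap contents = [13]
push(71): heap contents = [13, 71]
pop() → 13: heap contents = [71]
push(68): heap contents = [68, 71]
push(30): heap contents = [30, 68, 71]
pop() → 30: heap contents = [68, 71]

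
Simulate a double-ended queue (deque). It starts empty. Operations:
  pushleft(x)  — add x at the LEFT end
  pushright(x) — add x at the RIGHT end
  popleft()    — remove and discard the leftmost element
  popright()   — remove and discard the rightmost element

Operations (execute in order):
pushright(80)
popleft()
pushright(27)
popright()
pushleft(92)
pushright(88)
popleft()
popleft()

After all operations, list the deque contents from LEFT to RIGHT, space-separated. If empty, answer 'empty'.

Answer: empty

Derivation:
pushright(80): [80]
popleft(): []
pushright(27): [27]
popright(): []
pushleft(92): [92]
pushright(88): [92, 88]
popleft(): [88]
popleft(): []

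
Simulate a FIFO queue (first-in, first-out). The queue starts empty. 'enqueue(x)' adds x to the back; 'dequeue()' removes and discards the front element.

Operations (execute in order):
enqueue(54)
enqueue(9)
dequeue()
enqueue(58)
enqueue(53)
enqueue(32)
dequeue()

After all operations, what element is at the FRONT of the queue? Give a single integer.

enqueue(54): queue = [54]
enqueue(9): queue = [54, 9]
dequeue(): queue = [9]
enqueue(58): queue = [9, 58]
enqueue(53): queue = [9, 58, 53]
enqueue(32): queue = [9, 58, 53, 32]
dequeue(): queue = [58, 53, 32]

Answer: 58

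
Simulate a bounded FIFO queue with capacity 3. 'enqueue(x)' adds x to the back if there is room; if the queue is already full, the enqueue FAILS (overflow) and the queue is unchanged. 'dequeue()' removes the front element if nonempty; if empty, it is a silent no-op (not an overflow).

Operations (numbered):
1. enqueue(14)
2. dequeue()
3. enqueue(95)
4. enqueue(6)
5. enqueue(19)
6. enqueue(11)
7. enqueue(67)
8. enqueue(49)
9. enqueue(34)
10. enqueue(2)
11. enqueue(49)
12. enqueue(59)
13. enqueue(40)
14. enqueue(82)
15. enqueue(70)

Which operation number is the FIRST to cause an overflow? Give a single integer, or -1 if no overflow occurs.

1. enqueue(14): size=1
2. dequeue(): size=0
3. enqueue(95): size=1
4. enqueue(6): size=2
5. enqueue(19): size=3
6. enqueue(11): size=3=cap → OVERFLOW (fail)
7. enqueue(67): size=3=cap → OVERFLOW (fail)
8. enqueue(49): size=3=cap → OVERFLOW (fail)
9. enqueue(34): size=3=cap → OVERFLOW (fail)
10. enqueue(2): size=3=cap → OVERFLOW (fail)
11. enqueue(49): size=3=cap → OVERFLOW (fail)
12. enqueue(59): size=3=cap → OVERFLOW (fail)
13. enqueue(40): size=3=cap → OVERFLOW (fail)
14. enqueue(82): size=3=cap → OVERFLOW (fail)
15. enqueue(70): size=3=cap → OVERFLOW (fail)

Answer: 6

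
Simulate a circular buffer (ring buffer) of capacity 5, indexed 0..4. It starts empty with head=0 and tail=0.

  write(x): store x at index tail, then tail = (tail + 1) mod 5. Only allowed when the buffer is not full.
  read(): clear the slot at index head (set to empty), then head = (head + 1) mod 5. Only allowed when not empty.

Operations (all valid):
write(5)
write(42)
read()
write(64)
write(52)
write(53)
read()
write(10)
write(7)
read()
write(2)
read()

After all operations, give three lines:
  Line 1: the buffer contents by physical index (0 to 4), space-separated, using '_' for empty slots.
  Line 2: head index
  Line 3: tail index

Answer: 10 7 2 _ 53
4
3

Derivation:
write(5): buf=[5 _ _ _ _], head=0, tail=1, size=1
write(42): buf=[5 42 _ _ _], head=0, tail=2, size=2
read(): buf=[_ 42 _ _ _], head=1, tail=2, size=1
write(64): buf=[_ 42 64 _ _], head=1, tail=3, size=2
write(52): buf=[_ 42 64 52 _], head=1, tail=4, size=3
write(53): buf=[_ 42 64 52 53], head=1, tail=0, size=4
read(): buf=[_ _ 64 52 53], head=2, tail=0, size=3
write(10): buf=[10 _ 64 52 53], head=2, tail=1, size=4
write(7): buf=[10 7 64 52 53], head=2, tail=2, size=5
read(): buf=[10 7 _ 52 53], head=3, tail=2, size=4
write(2): buf=[10 7 2 52 53], head=3, tail=3, size=5
read(): buf=[10 7 2 _ 53], head=4, tail=3, size=4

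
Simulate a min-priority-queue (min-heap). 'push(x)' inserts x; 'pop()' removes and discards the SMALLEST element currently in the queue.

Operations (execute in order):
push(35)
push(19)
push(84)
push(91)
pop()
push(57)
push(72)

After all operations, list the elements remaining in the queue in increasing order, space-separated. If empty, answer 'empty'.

push(35): heap contents = [35]
push(19): heap contents = [19, 35]
push(84): heap contents = [19, 35, 84]
push(91): heap contents = [19, 35, 84, 91]
pop() → 19: heap contents = [35, 84, 91]
push(57): heap contents = [35, 57, 84, 91]
push(72): heap contents = [35, 57, 72, 84, 91]

Answer: 35 57 72 84 91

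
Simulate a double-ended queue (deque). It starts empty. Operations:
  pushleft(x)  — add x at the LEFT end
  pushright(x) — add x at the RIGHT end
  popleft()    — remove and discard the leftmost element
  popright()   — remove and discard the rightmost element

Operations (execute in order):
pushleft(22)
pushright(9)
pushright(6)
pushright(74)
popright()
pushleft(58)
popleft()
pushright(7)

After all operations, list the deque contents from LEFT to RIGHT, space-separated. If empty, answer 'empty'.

pushleft(22): [22]
pushright(9): [22, 9]
pushright(6): [22, 9, 6]
pushright(74): [22, 9, 6, 74]
popright(): [22, 9, 6]
pushleft(58): [58, 22, 9, 6]
popleft(): [22, 9, 6]
pushright(7): [22, 9, 6, 7]

Answer: 22 9 6 7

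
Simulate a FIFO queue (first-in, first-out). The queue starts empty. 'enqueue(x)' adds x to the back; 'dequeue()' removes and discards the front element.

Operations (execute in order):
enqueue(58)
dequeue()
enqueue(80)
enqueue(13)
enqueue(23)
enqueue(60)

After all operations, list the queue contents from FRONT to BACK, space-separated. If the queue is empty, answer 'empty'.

Answer: 80 13 23 60

Derivation:
enqueue(58): [58]
dequeue(): []
enqueue(80): [80]
enqueue(13): [80, 13]
enqueue(23): [80, 13, 23]
enqueue(60): [80, 13, 23, 60]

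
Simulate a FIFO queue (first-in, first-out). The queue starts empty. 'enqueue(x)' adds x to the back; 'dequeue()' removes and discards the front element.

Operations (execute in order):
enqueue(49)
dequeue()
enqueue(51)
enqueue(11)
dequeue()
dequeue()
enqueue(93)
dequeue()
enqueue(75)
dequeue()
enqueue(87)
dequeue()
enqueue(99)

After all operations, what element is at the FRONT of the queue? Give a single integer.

enqueue(49): queue = [49]
dequeue(): queue = []
enqueue(51): queue = [51]
enqueue(11): queue = [51, 11]
dequeue(): queue = [11]
dequeue(): queue = []
enqueue(93): queue = [93]
dequeue(): queue = []
enqueue(75): queue = [75]
dequeue(): queue = []
enqueue(87): queue = [87]
dequeue(): queue = []
enqueue(99): queue = [99]

Answer: 99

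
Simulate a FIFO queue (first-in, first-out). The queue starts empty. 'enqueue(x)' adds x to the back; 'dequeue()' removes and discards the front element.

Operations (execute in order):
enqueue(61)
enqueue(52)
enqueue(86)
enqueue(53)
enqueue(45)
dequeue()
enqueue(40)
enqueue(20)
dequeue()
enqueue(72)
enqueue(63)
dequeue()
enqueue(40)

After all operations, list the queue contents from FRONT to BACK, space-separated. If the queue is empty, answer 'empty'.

Answer: 53 45 40 20 72 63 40

Derivation:
enqueue(61): [61]
enqueue(52): [61, 52]
enqueue(86): [61, 52, 86]
enqueue(53): [61, 52, 86, 53]
enqueue(45): [61, 52, 86, 53, 45]
dequeue(): [52, 86, 53, 45]
enqueue(40): [52, 86, 53, 45, 40]
enqueue(20): [52, 86, 53, 45, 40, 20]
dequeue(): [86, 53, 45, 40, 20]
enqueue(72): [86, 53, 45, 40, 20, 72]
enqueue(63): [86, 53, 45, 40, 20, 72, 63]
dequeue(): [53, 45, 40, 20, 72, 63]
enqueue(40): [53, 45, 40, 20, 72, 63, 40]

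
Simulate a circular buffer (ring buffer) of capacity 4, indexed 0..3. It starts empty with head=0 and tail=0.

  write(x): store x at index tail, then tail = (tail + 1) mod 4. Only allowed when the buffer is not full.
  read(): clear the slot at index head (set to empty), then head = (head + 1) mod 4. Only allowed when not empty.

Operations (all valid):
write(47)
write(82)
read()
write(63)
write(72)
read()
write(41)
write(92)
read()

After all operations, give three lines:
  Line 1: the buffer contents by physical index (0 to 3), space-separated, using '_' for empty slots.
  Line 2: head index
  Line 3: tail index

Answer: 41 92 _ 72
3
2

Derivation:
write(47): buf=[47 _ _ _], head=0, tail=1, size=1
write(82): buf=[47 82 _ _], head=0, tail=2, size=2
read(): buf=[_ 82 _ _], head=1, tail=2, size=1
write(63): buf=[_ 82 63 _], head=1, tail=3, size=2
write(72): buf=[_ 82 63 72], head=1, tail=0, size=3
read(): buf=[_ _ 63 72], head=2, tail=0, size=2
write(41): buf=[41 _ 63 72], head=2, tail=1, size=3
write(92): buf=[41 92 63 72], head=2, tail=2, size=4
read(): buf=[41 92 _ 72], head=3, tail=2, size=3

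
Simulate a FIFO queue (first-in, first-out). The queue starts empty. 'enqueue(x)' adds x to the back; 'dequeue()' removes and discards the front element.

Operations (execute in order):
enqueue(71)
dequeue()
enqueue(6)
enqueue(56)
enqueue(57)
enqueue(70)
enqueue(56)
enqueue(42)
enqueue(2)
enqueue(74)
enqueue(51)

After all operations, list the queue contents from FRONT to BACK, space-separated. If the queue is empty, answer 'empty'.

enqueue(71): [71]
dequeue(): []
enqueue(6): [6]
enqueue(56): [6, 56]
enqueue(57): [6, 56, 57]
enqueue(70): [6, 56, 57, 70]
enqueue(56): [6, 56, 57, 70, 56]
enqueue(42): [6, 56, 57, 70, 56, 42]
enqueue(2): [6, 56, 57, 70, 56, 42, 2]
enqueue(74): [6, 56, 57, 70, 56, 42, 2, 74]
enqueue(51): [6, 56, 57, 70, 56, 42, 2, 74, 51]

Answer: 6 56 57 70 56 42 2 74 51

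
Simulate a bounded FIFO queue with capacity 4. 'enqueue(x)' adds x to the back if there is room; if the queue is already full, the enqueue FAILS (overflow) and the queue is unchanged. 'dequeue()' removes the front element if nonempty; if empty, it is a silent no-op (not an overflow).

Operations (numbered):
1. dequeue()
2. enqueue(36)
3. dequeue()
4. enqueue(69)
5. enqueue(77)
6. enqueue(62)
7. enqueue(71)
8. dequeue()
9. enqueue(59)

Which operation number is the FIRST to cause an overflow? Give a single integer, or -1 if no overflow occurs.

Answer: -1

Derivation:
1. dequeue(): empty, no-op, size=0
2. enqueue(36): size=1
3. dequeue(): size=0
4. enqueue(69): size=1
5. enqueue(77): size=2
6. enqueue(62): size=3
7. enqueue(71): size=4
8. dequeue(): size=3
9. enqueue(59): size=4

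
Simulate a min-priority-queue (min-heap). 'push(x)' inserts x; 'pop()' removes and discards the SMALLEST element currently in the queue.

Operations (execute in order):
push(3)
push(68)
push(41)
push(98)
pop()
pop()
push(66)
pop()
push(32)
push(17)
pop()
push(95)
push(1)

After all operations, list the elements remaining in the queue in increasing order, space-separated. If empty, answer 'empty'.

Answer: 1 32 68 95 98

Derivation:
push(3): heap contents = [3]
push(68): heap contents = [3, 68]
push(41): heap contents = [3, 41, 68]
push(98): heap contents = [3, 41, 68, 98]
pop() → 3: heap contents = [41, 68, 98]
pop() → 41: heap contents = [68, 98]
push(66): heap contents = [66, 68, 98]
pop() → 66: heap contents = [68, 98]
push(32): heap contents = [32, 68, 98]
push(17): heap contents = [17, 32, 68, 98]
pop() → 17: heap contents = [32, 68, 98]
push(95): heap contents = [32, 68, 95, 98]
push(1): heap contents = [1, 32, 68, 95, 98]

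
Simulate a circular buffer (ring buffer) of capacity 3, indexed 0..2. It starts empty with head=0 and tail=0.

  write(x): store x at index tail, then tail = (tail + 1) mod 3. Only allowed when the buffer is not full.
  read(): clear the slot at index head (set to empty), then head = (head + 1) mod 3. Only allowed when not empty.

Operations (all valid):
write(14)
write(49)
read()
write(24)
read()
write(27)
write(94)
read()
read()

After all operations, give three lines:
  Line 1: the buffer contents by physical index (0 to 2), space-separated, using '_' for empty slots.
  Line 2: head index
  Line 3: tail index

Answer: _ 94 _
1
2

Derivation:
write(14): buf=[14 _ _], head=0, tail=1, size=1
write(49): buf=[14 49 _], head=0, tail=2, size=2
read(): buf=[_ 49 _], head=1, tail=2, size=1
write(24): buf=[_ 49 24], head=1, tail=0, size=2
read(): buf=[_ _ 24], head=2, tail=0, size=1
write(27): buf=[27 _ 24], head=2, tail=1, size=2
write(94): buf=[27 94 24], head=2, tail=2, size=3
read(): buf=[27 94 _], head=0, tail=2, size=2
read(): buf=[_ 94 _], head=1, tail=2, size=1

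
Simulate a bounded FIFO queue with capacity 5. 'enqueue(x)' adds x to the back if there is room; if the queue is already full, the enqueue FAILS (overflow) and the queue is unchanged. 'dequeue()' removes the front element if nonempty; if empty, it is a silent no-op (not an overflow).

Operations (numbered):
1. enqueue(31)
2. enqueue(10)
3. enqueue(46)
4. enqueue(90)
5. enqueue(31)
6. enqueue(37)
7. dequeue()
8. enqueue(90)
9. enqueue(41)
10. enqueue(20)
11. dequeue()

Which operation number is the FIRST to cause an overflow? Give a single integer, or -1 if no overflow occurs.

1. enqueue(31): size=1
2. enqueue(10): size=2
3. enqueue(46): size=3
4. enqueue(90): size=4
5. enqueue(31): size=5
6. enqueue(37): size=5=cap → OVERFLOW (fail)
7. dequeue(): size=4
8. enqueue(90): size=5
9. enqueue(41): size=5=cap → OVERFLOW (fail)
10. enqueue(20): size=5=cap → OVERFLOW (fail)
11. dequeue(): size=4

Answer: 6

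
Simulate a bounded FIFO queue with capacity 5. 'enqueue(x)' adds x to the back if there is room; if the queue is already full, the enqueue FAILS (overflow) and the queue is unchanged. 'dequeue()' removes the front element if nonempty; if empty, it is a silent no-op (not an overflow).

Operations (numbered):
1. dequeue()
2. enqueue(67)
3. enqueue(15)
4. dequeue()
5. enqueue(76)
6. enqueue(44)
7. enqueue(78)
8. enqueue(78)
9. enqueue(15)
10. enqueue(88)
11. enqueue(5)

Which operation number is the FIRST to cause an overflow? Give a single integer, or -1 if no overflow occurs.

1. dequeue(): empty, no-op, size=0
2. enqueue(67): size=1
3. enqueue(15): size=2
4. dequeue(): size=1
5. enqueue(76): size=2
6. enqueue(44): size=3
7. enqueue(78): size=4
8. enqueue(78): size=5
9. enqueue(15): size=5=cap → OVERFLOW (fail)
10. enqueue(88): size=5=cap → OVERFLOW (fail)
11. enqueue(5): size=5=cap → OVERFLOW (fail)

Answer: 9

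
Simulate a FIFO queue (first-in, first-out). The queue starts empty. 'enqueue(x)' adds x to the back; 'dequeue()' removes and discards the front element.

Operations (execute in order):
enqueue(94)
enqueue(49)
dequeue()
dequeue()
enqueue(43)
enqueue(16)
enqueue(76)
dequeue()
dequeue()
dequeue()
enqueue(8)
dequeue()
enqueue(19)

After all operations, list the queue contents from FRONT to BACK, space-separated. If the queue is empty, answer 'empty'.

Answer: 19

Derivation:
enqueue(94): [94]
enqueue(49): [94, 49]
dequeue(): [49]
dequeue(): []
enqueue(43): [43]
enqueue(16): [43, 16]
enqueue(76): [43, 16, 76]
dequeue(): [16, 76]
dequeue(): [76]
dequeue(): []
enqueue(8): [8]
dequeue(): []
enqueue(19): [19]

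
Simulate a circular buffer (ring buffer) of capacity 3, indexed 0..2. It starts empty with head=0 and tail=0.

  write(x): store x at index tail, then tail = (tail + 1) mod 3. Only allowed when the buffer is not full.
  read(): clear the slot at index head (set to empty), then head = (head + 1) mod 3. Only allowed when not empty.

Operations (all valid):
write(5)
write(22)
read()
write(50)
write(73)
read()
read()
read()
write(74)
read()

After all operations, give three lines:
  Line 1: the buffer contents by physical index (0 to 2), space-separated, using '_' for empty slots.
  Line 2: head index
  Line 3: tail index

Answer: _ _ _
2
2

Derivation:
write(5): buf=[5 _ _], head=0, tail=1, size=1
write(22): buf=[5 22 _], head=0, tail=2, size=2
read(): buf=[_ 22 _], head=1, tail=2, size=1
write(50): buf=[_ 22 50], head=1, tail=0, size=2
write(73): buf=[73 22 50], head=1, tail=1, size=3
read(): buf=[73 _ 50], head=2, tail=1, size=2
read(): buf=[73 _ _], head=0, tail=1, size=1
read(): buf=[_ _ _], head=1, tail=1, size=0
write(74): buf=[_ 74 _], head=1, tail=2, size=1
read(): buf=[_ _ _], head=2, tail=2, size=0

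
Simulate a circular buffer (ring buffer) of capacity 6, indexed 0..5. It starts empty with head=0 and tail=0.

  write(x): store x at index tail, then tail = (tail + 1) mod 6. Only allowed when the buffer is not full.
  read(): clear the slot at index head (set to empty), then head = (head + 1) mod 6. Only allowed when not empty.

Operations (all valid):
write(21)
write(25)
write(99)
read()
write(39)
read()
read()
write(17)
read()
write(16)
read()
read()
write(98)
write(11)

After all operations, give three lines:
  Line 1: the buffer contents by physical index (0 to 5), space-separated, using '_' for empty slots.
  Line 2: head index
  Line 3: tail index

write(21): buf=[21 _ _ _ _ _], head=0, tail=1, size=1
write(25): buf=[21 25 _ _ _ _], head=0, tail=2, size=2
write(99): buf=[21 25 99 _ _ _], head=0, tail=3, size=3
read(): buf=[_ 25 99 _ _ _], head=1, tail=3, size=2
write(39): buf=[_ 25 99 39 _ _], head=1, tail=4, size=3
read(): buf=[_ _ 99 39 _ _], head=2, tail=4, size=2
read(): buf=[_ _ _ 39 _ _], head=3, tail=4, size=1
write(17): buf=[_ _ _ 39 17 _], head=3, tail=5, size=2
read(): buf=[_ _ _ _ 17 _], head=4, tail=5, size=1
write(16): buf=[_ _ _ _ 17 16], head=4, tail=0, size=2
read(): buf=[_ _ _ _ _ 16], head=5, tail=0, size=1
read(): buf=[_ _ _ _ _ _], head=0, tail=0, size=0
write(98): buf=[98 _ _ _ _ _], head=0, tail=1, size=1
write(11): buf=[98 11 _ _ _ _], head=0, tail=2, size=2

Answer: 98 11 _ _ _ _
0
2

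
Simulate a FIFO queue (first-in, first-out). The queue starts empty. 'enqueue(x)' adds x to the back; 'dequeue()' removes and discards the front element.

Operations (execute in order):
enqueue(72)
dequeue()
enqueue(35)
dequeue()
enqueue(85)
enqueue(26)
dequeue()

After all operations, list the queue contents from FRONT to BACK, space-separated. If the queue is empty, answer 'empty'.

enqueue(72): [72]
dequeue(): []
enqueue(35): [35]
dequeue(): []
enqueue(85): [85]
enqueue(26): [85, 26]
dequeue(): [26]

Answer: 26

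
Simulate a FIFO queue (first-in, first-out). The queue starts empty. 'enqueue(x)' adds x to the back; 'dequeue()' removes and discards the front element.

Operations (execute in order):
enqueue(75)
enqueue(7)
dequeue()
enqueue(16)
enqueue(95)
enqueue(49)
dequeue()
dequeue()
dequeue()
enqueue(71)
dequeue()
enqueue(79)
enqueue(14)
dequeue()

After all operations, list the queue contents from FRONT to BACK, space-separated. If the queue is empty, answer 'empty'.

enqueue(75): [75]
enqueue(7): [75, 7]
dequeue(): [7]
enqueue(16): [7, 16]
enqueue(95): [7, 16, 95]
enqueue(49): [7, 16, 95, 49]
dequeue(): [16, 95, 49]
dequeue(): [95, 49]
dequeue(): [49]
enqueue(71): [49, 71]
dequeue(): [71]
enqueue(79): [71, 79]
enqueue(14): [71, 79, 14]
dequeue(): [79, 14]

Answer: 79 14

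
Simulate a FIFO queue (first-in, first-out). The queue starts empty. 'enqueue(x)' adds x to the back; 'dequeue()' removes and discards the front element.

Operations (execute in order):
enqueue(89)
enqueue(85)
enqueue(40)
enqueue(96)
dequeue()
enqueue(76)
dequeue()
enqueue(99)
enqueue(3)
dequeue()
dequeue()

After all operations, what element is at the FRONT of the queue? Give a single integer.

Answer: 76

Derivation:
enqueue(89): queue = [89]
enqueue(85): queue = [89, 85]
enqueue(40): queue = [89, 85, 40]
enqueue(96): queue = [89, 85, 40, 96]
dequeue(): queue = [85, 40, 96]
enqueue(76): queue = [85, 40, 96, 76]
dequeue(): queue = [40, 96, 76]
enqueue(99): queue = [40, 96, 76, 99]
enqueue(3): queue = [40, 96, 76, 99, 3]
dequeue(): queue = [96, 76, 99, 3]
dequeue(): queue = [76, 99, 3]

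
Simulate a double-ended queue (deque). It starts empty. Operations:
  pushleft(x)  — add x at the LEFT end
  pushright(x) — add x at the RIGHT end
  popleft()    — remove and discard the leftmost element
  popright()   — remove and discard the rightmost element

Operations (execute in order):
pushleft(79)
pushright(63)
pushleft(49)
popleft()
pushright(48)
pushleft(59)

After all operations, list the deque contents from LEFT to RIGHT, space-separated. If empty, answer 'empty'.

pushleft(79): [79]
pushright(63): [79, 63]
pushleft(49): [49, 79, 63]
popleft(): [79, 63]
pushright(48): [79, 63, 48]
pushleft(59): [59, 79, 63, 48]

Answer: 59 79 63 48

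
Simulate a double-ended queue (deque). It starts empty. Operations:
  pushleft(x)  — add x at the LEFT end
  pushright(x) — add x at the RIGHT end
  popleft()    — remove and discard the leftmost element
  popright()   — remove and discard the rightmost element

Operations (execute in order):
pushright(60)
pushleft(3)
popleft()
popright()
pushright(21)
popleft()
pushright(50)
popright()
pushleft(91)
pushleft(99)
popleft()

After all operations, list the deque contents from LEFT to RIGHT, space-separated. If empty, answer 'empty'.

Answer: 91

Derivation:
pushright(60): [60]
pushleft(3): [3, 60]
popleft(): [60]
popright(): []
pushright(21): [21]
popleft(): []
pushright(50): [50]
popright(): []
pushleft(91): [91]
pushleft(99): [99, 91]
popleft(): [91]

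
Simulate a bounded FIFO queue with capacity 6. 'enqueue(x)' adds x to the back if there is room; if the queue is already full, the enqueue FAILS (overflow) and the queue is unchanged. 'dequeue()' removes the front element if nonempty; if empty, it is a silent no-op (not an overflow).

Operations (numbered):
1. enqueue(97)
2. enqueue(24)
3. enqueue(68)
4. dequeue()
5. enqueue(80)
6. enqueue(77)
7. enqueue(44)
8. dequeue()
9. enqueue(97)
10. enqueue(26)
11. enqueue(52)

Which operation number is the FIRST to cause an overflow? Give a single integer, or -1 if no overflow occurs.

Answer: 11

Derivation:
1. enqueue(97): size=1
2. enqueue(24): size=2
3. enqueue(68): size=3
4. dequeue(): size=2
5. enqueue(80): size=3
6. enqueue(77): size=4
7. enqueue(44): size=5
8. dequeue(): size=4
9. enqueue(97): size=5
10. enqueue(26): size=6
11. enqueue(52): size=6=cap → OVERFLOW (fail)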